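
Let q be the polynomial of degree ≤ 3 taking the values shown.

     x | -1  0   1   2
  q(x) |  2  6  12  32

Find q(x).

Write q(x) = ax^3 + bx^2 + cx + d. Substituting each data point gives a linear system:
  -a + b - c + d = 2
  d = 6
  a + b + c + d = 12
  8a + 4b + 2c + d = 32
Solving the system yields a = 2, b = 1, c = 3, d = 6.
So q(x) = 2x^3 + x^2 + 3x + 6.
Check: q(0) = 6. ✓

q(x) = 2x^3 + x^2 + 3x + 6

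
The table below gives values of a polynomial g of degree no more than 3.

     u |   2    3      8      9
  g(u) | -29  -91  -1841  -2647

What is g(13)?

-8191

Using the Lagrange interpolation formula with nodes 2, 3, 8, 9:
  L_0(u) = (u - 3)(u - 8)(u - 9) / -42
  L_1(u) = (u - 2)(u - 8)(u - 9) / 30
  L_2(u) = (u - 2)(u - 3)(u - 9) / -30
  L_3(u) = (u - 2)(u - 3)(u - 8) / 42
Then g(u) = -29·L_0(u) - 91·L_1(u) - 1841·L_2(u) - 2647·L_3(u).
Expanding and collecting terms gives g(u) = -4u³ + 4u² - 6u - 1.
Evaluating at u = 13: g(13) = -8191.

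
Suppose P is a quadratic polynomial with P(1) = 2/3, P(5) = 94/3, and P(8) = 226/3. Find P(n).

P(n) = n^2 + (5/3)n - 2

Using the Lagrange interpolation formula with nodes 1, 5, 8:
  L_0(n) = (n - 5)(n - 8) / 28
  L_1(n) = (n - 1)(n - 8) / -12
  L_2(n) = (n - 1)(n - 5) / 21
Then P(n) = 2/3·L_0(n) + 94/3·L_1(n) + 226/3·L_2(n).
Expanding and collecting terms gives P(n) = n^2 + (5/3)n - 2.
Check: P(8) = 226/3. ✓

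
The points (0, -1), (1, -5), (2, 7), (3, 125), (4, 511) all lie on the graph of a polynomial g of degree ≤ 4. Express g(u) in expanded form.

g(u) = 3u^4 - 3u^3 - 4u^2 - 1

Write g(u) = au^4 + bu^3 + cu^2 + du + e. Substituting each data point gives a linear system:
  e = -1
  a + b + c + d + e = -5
  16a + 8b + 4c + 2d + e = 7
  81a + 27b + 9c + 3d + e = 125
  256a + 64b + 16c + 4d + e = 511
Solving the system yields a = 3, b = -3, c = -4, d = 0, e = -1.
So g(u) = 3u^4 - 3u^3 - 4u^2 - 1.
Check: g(0) = -1. ✓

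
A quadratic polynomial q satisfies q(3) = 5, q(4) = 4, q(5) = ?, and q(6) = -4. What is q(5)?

1

On equispaced nodes a degree-2 polynomial has vanishing third forward difference, so
  - q(3) + 3·q(4) - 3·q(5) + q(6) = 0.
Substituting the known values and solving for q(5):
  -3·q(5) = -3
  q(5) = 1.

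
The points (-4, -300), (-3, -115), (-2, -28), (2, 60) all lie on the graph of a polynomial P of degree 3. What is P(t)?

Write P(t) = at^3 + bt^2 + ct + d. Substituting each data point gives a linear system:
  -64a + 16b - 4c + d = -300
  -27a + 9b - 3c + d = -115
  -8a + 4b - 2c + d = -28
  8a + 4b + 2c + d = 60
Solving the system yields a = 6, b = 5, c = -2, d = -4.
So P(t) = 6t³ + 5t² - 2t - 4.
Check: P(-3) = -115. ✓

P(t) = 6t^3 + 5t^2 - 2t - 4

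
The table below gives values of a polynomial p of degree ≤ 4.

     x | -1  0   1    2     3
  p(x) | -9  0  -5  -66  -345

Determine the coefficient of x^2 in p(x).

-2

Write p(x) = ax^4 + bx^3 + cx^2 + dx + e. Substituting each data point gives a linear system:
  a - b + c - d + e = -9
  e = 0
  a + b + c + d + e = -5
  16a + 8b + 4c + 2d + e = -66
  81a + 27b + 9c + 3d + e = -345
Solving the system yields a = -5, b = 3, c = -2, d = -1, e = 0.
So p(x) = -5x^4 + 3x^3 - 2x^2 - x.
The coefficient of x^2 is -2.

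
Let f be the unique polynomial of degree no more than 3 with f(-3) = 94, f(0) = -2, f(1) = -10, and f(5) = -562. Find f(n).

Write f(n) = an^3 + bn^2 + cn + d. Substituting each data point gives a linear system:
  -27a + 9b - 3c + d = 94
  d = -2
  a + b + c + d = -10
  125a + 25b + 5c + d = -562
Solving the system yields a = -4, b = -2, c = -2, d = -2.
So f(n) = -4n³ - 2n² - 2n - 2.
Check: f(-3) = 94. ✓

f(n) = -4n^3 - 2n^2 - 2n - 2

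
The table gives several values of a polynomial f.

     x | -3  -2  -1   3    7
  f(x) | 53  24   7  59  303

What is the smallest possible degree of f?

Divided differences on the nodes -3, -2, -1, 3, 7:
  order 0: 53  24  7  59  303
  order 1: -29  -17  13  61
  order 2: 6  6  6
  order 3: 0  0
  order 4: 0
The order-2 divided differences are all 6 (nonzero) and every higher order vanishes, so the data lies on a polynomial of degree exactly 2.

2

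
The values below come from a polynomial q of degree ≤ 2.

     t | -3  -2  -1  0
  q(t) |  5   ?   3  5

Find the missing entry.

3

On equispaced nodes a degree-2 polynomial has vanishing third forward difference, so
  - q(-3) + 3·q(-2) - 3·q(-1) + q(0) = 0.
Substituting the known values and solving for q(-2):
  3·q(-2) = 9
  q(-2) = 3.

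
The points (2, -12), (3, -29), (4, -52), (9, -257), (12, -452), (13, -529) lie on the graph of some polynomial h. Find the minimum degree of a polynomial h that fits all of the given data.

Divided differences on the nodes 2, 3, 4, 9, 12, 13:
  order 0: -12  -29  -52  -257  -452  -529
  order 1: -17  -23  -41  -65  -77
  order 2: -3  -3  -3  -3
  order 3: 0  0  0
  order 4: 0  0
  order 5: 0
The order-2 divided differences are all -3 (nonzero) and every higher order vanishes, so the data lies on a polynomial of degree exactly 2.

2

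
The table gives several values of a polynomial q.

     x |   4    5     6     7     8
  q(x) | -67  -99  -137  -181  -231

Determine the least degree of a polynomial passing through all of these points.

Forward differences of the values at x = 4, 5, 6, 7, 8:
  q  : -67  -99  -137  -181  -231
  Δ  : -32  -38  -44  -50
  Δ^2: -6  -6  -6
  Δ^3: 0  0
  Δ^4: 0
The second differences are constant (-6) and nonzero, while all higher differences vanish, so the minimal degree is 2.

2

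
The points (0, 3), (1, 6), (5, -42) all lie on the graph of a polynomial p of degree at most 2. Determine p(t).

Write p(t) = at^2 + bt + c. Substituting each data point gives a linear system:
  c = 3
  a + b + c = 6
  25a + 5b + c = -42
Solving the system yields a = -3, b = 6, c = 3.
So p(t) = -3t^2 + 6t + 3.
Check: p(0) = 3. ✓

p(t) = -3t^2 + 6t + 3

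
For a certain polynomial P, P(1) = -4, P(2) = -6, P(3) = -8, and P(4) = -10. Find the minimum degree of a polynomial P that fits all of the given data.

1

Forward differences of the values at u = 1, 2, 3, 4:
  P  : -4  -6  -8  -10
  Δ  : -2  -2  -2
  Δ^2: 0  0
  Δ^3: 0
The first differences are constant (-2) and nonzero, while all higher differences vanish, so the minimal degree is 1.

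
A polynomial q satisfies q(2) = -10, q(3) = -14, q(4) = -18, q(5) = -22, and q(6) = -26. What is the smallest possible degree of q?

1

Forward differences of the values at t = 2, 3, 4, 5, 6:
  q  : -10  -14  -18  -22  -26
  Δ  : -4  -4  -4  -4
  Δ^2: 0  0  0
  Δ^3: 0  0
  Δ^4: 0
The first differences are constant (-4) and nonzero, while all higher differences vanish, so the minimal degree is 1.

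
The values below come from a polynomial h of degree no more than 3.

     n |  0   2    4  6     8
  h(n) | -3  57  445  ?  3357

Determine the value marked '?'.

The 4 known points determine the degree-3 polynomial uniquely.
Write h(n) = an^3 + bn^2 + cn + d. Substituting each data point gives a linear system:
  d = -3
  8a + 4b + 2c + d = 57
  64a + 16b + 4c + d = 445
  512a + 64b + 8c + d = 3357
Solving the system yields a = 6, b = 5, c = -4, d = -3.
So h(n) = 6n³ + 5n² - 4n - 3.
Then h(6) = 1449.

1449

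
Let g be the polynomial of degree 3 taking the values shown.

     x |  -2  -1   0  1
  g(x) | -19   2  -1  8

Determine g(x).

g(x) = 6x^3 + 6x^2 - 3x - 1

Using the Lagrange interpolation formula with nodes -2, -1, 0, 1:
  L_0(x) = (x + 1)x(x - 1) / -6
  L_1(x) = (x + 2)x(x - 1) / 2
  L_2(x) = (x + 2)(x + 1)(x - 1) / -2
  L_3(x) = (x + 2)(x + 1)x / 6
Then g(x) = -19·L_0(x) + 2·L_1(x) - 1·L_2(x) + 8·L_3(x).
Expanding and collecting terms gives g(x) = 6x^3 + 6x^2 - 3x - 1.
Check: g(1) = 8. ✓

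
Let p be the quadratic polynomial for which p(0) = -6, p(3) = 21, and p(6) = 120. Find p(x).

p(x) = 4x^2 - 3x - 6

Write p(x) = ax^2 + bx + c. Substituting each data point gives a linear system:
  c = -6
  9a + 3b + c = 21
  36a + 6b + c = 120
Solving the system yields a = 4, b = -3, c = -6.
So p(x) = 4x^2 - 3x - 6.
Check: p(6) = 120. ✓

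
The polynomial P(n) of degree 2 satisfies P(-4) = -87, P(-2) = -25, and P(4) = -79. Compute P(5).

Using the Lagrange interpolation formula with nodes -4, -2, 4:
  L_0(n) = (n + 2)(n - 4) / 16
  L_1(n) = (n + 4)(n - 4) / -12
  L_2(n) = (n + 4)(n + 2) / 48
Then P(n) = -87·L_0(n) - 25·L_1(n) - 79·L_2(n).
Expanding and collecting terms gives P(n) = -5n² + n - 3.
Evaluating at n = 5: P(5) = -123.

-123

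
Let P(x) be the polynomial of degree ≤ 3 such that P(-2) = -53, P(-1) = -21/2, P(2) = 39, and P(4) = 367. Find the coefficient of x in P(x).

-1

Write P(x) = ax^3 + bx^2 + cx + d. Substituting each data point gives a linear system:
  -8a + 4b - 2c + d = -53
  -a + b - c + d = -21/2
  8a + 4b + 2c + d = 39
  64a + 16b + 4c + d = 367
Solving the system yields a = 6, b = -1/2, c = -1, d = -5.
So P(x) = 6x³ - (1/2)x² - x - 5.
The coefficient of x is -1.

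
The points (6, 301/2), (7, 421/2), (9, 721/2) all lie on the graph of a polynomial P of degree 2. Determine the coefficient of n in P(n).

Write P(n) = an^2 + bn + c. Substituting each data point gives a linear system:
  36a + 6b + c = 301/2
  49a + 7b + c = 421/2
  81a + 9b + c = 721/2
Solving the system yields a = 5, b = -5, c = 1/2.
So P(n) = 5n^2 - 5n + 1/2.
The coefficient of n is -5.

-5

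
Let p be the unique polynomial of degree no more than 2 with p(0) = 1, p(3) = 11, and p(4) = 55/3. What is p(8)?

203/3

Using the Lagrange interpolation formula with nodes 0, 3, 4:
  L_0(u) = (u - 3)(u - 4) / 12
  L_1(u) = u(u - 4) / -3
  L_2(u) = u(u - 3) / 4
Then p(u) = 1·L_0(u) + 11·L_1(u) + 55/3·L_2(u).
Expanding and collecting terms gives p(u) = u^2 + (1/3)u + 1.
Evaluating at u = 8: p(8) = 203/3.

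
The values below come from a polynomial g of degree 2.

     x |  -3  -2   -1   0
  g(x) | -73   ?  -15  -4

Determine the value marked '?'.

-38

The 3 known points determine the degree-2 polynomial uniquely.
Write g(x) = ax^2 + bx + c. Substituting each data point gives a linear system:
  9a - 3b + c = -73
  a - b + c = -15
  c = -4
Solving the system yields a = -6, b = 5, c = -4.
So g(x) = -6x² + 5x - 4.
Then g(-2) = -38.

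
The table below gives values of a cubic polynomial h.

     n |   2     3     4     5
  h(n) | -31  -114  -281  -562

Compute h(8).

Using the Lagrange interpolation formula with nodes 2, 3, 4, 5:
  L_0(n) = (n - 3)(n - 4)(n - 5) / -6
  L_1(n) = (n - 2)(n - 4)(n - 5) / 2
  L_2(n) = (n - 2)(n - 3)(n - 5) / -2
  L_3(n) = (n - 2)(n - 3)(n - 4) / 6
Then h(n) = -31·L_0(n) - 114·L_1(n) - 281·L_2(n) - 562·L_3(n).
Expanding and collecting terms gives h(n) = -5n³ + 3n² - 3n + 3.
Evaluating at n = 8: h(8) = -2389.

-2389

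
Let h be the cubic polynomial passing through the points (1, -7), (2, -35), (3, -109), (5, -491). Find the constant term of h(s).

-1

Write h(s) = as^3 + bs^2 + cs + d. Substituting each data point gives a linear system:
  a + b + c + d = -7
  8a + 4b + 2c + d = -35
  27a + 9b + 3c + d = -109
  125a + 25b + 5c + d = -491
Solving the system yields a = -4, b = 1, c = -3, d = -1.
So h(s) = -4s^3 + s^2 - 3s - 1.
The constant term is -1.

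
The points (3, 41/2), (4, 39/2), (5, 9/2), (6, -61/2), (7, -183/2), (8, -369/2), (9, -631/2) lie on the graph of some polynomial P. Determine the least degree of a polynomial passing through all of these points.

3

Forward differences of the values at x = 3, 4, 5, 6, 7, 8, 9:
  P  : 41/2  39/2  9/2  -61/2  -183/2  -369/2  -631/2
  Δ  : -1  -15  -35  -61  -93  -131
  Δ^2: -14  -20  -26  -32  -38
  Δ^3: -6  -6  -6  -6
  Δ^4: 0  0  0
  Δ^5: 0  0
  Δ^6: 0
The third differences are constant (-6) and nonzero, while all higher differences vanish, so the minimal degree is 3.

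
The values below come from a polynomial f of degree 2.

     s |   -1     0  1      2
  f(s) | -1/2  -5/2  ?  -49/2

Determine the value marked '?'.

-21/2

On equispaced nodes a degree-2 polynomial has vanishing third forward difference, so
  - f(-1) + 3·f(0) - 3·f(1) + f(2) = 0.
Substituting the known values and solving for f(1):
  -3·f(1) = 63/2
  f(1) = -21/2.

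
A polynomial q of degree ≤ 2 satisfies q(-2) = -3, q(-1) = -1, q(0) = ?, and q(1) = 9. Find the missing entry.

On equispaced nodes a degree-2 polynomial has vanishing third forward difference, so
  - q(-2) + 3·q(-1) - 3·q(0) + q(1) = 0.
Substituting the known values and solving for q(0):
  -3·q(0) = -9
  q(0) = 3.

3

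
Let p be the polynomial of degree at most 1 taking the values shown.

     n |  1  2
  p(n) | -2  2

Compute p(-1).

-10

Write p(n) = an + b. Substituting each data point gives a linear system:
  a + b = -2
  2a + b = 2
Solving the system yields a = 4, b = -6.
So p(n) = 4n - 6.
Then p(-1) = -10.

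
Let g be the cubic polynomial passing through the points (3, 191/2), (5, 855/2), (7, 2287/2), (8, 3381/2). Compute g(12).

Using the Lagrange interpolation formula with nodes 3, 5, 7, 8:
  L_0(t) = (t - 5)(t - 7)(t - 8) / -40
  L_1(t) = (t - 3)(t - 7)(t - 8) / 12
  L_2(t) = (t - 3)(t - 5)(t - 8) / -8
  L_3(t) = (t - 3)(t - 5)(t - 7) / 15
Then g(t) = 191/2·L_0(t) + 855/2·L_1(t) + 2287/2·L_2(t) + 3381/2·L_3(t).
Expanding and collecting terms gives g(t) = 3t^3 + 3t^2 - 5t + 5/2.
Evaluating at t = 12: g(12) = 11117/2.

11117/2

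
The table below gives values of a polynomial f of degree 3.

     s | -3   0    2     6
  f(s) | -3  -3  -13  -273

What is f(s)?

Write f(s) = as^3 + bs^2 + cs + d. Substituting each data point gives a linear system:
  -27a + 9b - 3c + d = -3
  d = -3
  8a + 4b + 2c + d = -13
  216a + 36b + 6c + d = -273
Solving the system yields a = -1, b = -2, c = 3, d = -3.
So f(s) = -s^3 - 2s^2 + 3s - 3.
Check: f(0) = -3. ✓

f(s) = -s^3 - 2s^2 + 3s - 3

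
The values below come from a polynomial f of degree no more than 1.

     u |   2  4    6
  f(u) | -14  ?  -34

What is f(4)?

The 2 known points determine the degree-1 polynomial uniquely.
Write f(u) = au + b. Substituting each data point gives a linear system:
  2a + b = -14
  6a + b = -34
Solving the system yields a = -5, b = -4.
So f(u) = -5u - 4.
Then f(4) = -24.

-24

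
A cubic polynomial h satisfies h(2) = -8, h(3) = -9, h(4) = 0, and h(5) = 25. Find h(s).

Using the Lagrange interpolation formula with nodes 2, 3, 4, 5:
  L_0(s) = (s - 3)(s - 4)(s - 5) / -6
  L_1(s) = (s - 2)(s - 4)(s - 5) / 2
  L_2(s) = (s - 2)(s - 3)(s - 5) / -2
  L_3(s) = (s - 2)(s - 3)(s - 4) / 6
Then h(s) = -8·L_0(s) - 9·L_1(s) + 0·L_2(s) + 25·L_3(s).
Expanding and collecting terms gives h(s) = s^3 - 4s^2.
Check: h(5) = 25. ✓

h(s) = s^3 - 4s^2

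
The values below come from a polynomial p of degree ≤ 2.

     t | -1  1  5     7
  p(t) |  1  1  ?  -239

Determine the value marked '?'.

The 3 known points determine the degree-2 polynomial uniquely.
Write p(t) = at^2 + bt + c. Substituting each data point gives a linear system:
  a - b + c = 1
  a + b + c = 1
  49a + 7b + c = -239
Solving the system yields a = -5, b = 0, c = 6.
So p(t) = -5t^2 + 6.
Then p(5) = -119.

-119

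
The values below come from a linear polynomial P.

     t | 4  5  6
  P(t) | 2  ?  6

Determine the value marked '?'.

On equispaced nodes a degree-1 polynomial has vanishing second forward difference, so
  P(4) - 2·P(5) + P(6) = 0.
Substituting the known values and solving for P(5):
  -2·P(5) = -8
  P(5) = 4.

4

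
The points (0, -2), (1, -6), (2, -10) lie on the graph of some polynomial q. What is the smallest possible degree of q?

1

Forward differences of the values at x = 0, 1, 2:
  q  : -2  -6  -10
  Δ  : -4  -4
  Δ^2: 0
The first differences are constant (-4) and nonzero, while all higher differences vanish, so the minimal degree is 1.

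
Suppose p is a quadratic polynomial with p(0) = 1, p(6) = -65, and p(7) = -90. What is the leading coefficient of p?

Write p(t) = at^2 + bt + c. Substituting each data point gives a linear system:
  c = 1
  36a + 6b + c = -65
  49a + 7b + c = -90
Solving the system yields a = -2, b = 1, c = 1.
So p(t) = -2t^2 + t + 1.
The leading coefficient is -2.

-2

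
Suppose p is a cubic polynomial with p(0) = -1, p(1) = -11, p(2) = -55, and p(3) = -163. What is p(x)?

Write p(x) = ax^3 + bx^2 + cx + d. Substituting each data point gives a linear system:
  d = -1
  a + b + c + d = -11
  8a + 4b + 2c + d = -55
  27a + 9b + 3c + d = -163
Solving the system yields a = -5, b = -2, c = -3, d = -1.
So p(x) = -5x³ - 2x² - 3x - 1.
Check: p(3) = -163. ✓

p(x) = -5x^3 - 2x^2 - 3x - 1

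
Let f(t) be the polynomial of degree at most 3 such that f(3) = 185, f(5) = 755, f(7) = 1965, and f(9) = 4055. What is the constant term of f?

5

Write f(t) = at^3 + bt^2 + ct + d. Substituting each data point gives a linear system:
  27a + 9b + 3c + d = 185
  125a + 25b + 5c + d = 755
  343a + 49b + 7c + d = 1965
  729a + 81b + 9c + d = 4055
Solving the system yields a = 5, b = 5, c = 0, d = 5.
So f(t) = 5t^3 + 5t^2 + 5.
The constant term is 5.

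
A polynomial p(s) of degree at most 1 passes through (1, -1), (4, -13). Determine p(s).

p(s) = -4s + 3

Write p(s) = as + b. Substituting each data point gives a linear system:
  a + b = -1
  4a + b = -13
Solving the system yields a = -4, b = 3.
So p(s) = -4s + 3.
Check: p(1) = -1. ✓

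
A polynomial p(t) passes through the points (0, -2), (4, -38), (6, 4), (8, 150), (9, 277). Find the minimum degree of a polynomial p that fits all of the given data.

3

Divided differences on the nodes 0, 4, 6, 8, 9:
  order 0: -2  -38  4  150  277
  order 1: -9  21  73  127
  order 2: 5  13  18
  order 3: 1  1
  order 4: 0
The order-3 divided differences are all 1 (nonzero) and every higher order vanishes, so the data lies on a polynomial of degree exactly 3.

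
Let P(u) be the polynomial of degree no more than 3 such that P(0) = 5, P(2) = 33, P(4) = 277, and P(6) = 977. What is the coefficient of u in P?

Write P(u) = au^3 + bu^2 + cu + d. Substituting each data point gives a linear system:
  d = 5
  8a + 4b + 2c + d = 33
  64a + 16b + 4c + d = 277
  216a + 36b + 6c + d = 977
Solving the system yields a = 5, b = -3, c = 0, d = 5.
So P(u) = 5u^3 - 3u^2 + 5.
The coefficient of u is 0.

0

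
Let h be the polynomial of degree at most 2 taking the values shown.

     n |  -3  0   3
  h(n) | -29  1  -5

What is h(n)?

Write h(n) = an^2 + bn + c. Substituting each data point gives a linear system:
  9a - 3b + c = -29
  c = 1
  9a + 3b + c = -5
Solving the system yields a = -2, b = 4, c = 1.
So h(n) = -2n² + 4n + 1.
Check: h(0) = 1. ✓

h(n) = -2n^2 + 4n + 1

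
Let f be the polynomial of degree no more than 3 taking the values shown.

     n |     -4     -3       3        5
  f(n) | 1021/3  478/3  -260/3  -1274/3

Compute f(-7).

4810/3

Using the Lagrange interpolation formula with nodes -4, -3, 3, 5:
  L_0(n) = (n + 3)(n - 3)(n - 5) / -63
  L_1(n) = (n + 4)(n - 3)(n - 5) / 48
  L_2(n) = (n + 4)(n + 3)(n - 5) / -84
  L_3(n) = (n + 4)(n + 3)(n - 3) / 144
Then f(n) = 1021/3·L_0(n) + 478/3·L_1(n) - 260/3·L_2(n) - 1274/3·L_3(n).
Expanding and collecting terms gives f(n) = -4n³ + 4n² - 5n + 1/3.
Evaluating at n = -7: f(-7) = 4810/3.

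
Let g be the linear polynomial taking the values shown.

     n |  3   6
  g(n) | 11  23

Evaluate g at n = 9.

35

Write g(n) = an + b. Substituting each data point gives a linear system:
  3a + b = 11
  6a + b = 23
Solving the system yields a = 4, b = -1.
So g(n) = 4n - 1.
Then g(9) = 35.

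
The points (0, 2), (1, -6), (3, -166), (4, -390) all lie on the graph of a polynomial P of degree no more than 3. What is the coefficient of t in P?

Write P(t) = at^3 + bt^2 + ct + d. Substituting each data point gives a linear system:
  d = 2
  a + b + c + d = -6
  27a + 9b + 3c + d = -166
  64a + 16b + 4c + d = -390
Solving the system yields a = -6, b = 0, c = -2, d = 2.
So P(t) = -6t^3 - 2t + 2.
The coefficient of t is -2.

-2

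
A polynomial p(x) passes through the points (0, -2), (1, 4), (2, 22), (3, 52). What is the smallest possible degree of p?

2

Forward differences of the values at x = 0, 1, 2, 3:
  p  : -2  4  22  52
  Δ  : 6  18  30
  Δ^2: 12  12
  Δ^3: 0
The second differences are constant (12) and nonzero, while all higher differences vanish, so the minimal degree is 2.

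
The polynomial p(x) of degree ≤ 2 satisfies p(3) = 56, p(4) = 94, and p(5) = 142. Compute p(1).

10

Using the Lagrange interpolation formula with nodes 3, 4, 5:
  L_0(x) = (x - 4)(x - 5) / 2
  L_1(x) = (x - 3)(x - 5) / -1
  L_2(x) = (x - 3)(x - 4) / 2
Then p(x) = 56·L_0(x) + 94·L_1(x) + 142·L_2(x).
Expanding and collecting terms gives p(x) = 5x^2 + 3x + 2.
Evaluating at x = 1: p(1) = 10.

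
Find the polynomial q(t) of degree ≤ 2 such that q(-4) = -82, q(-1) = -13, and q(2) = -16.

q(t) = -4t^2 + 3t - 6

Write q(t) = at^2 + bt + c. Substituting each data point gives a linear system:
  16a - 4b + c = -82
  a - b + c = -13
  4a + 2b + c = -16
Solving the system yields a = -4, b = 3, c = -6.
So q(t) = -4t² + 3t - 6.
Check: q(2) = -16. ✓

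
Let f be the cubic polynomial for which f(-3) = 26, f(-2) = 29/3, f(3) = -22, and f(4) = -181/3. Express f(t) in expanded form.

Write f(t) = at^3 + bt^2 + ct + d. Substituting each data point gives a linear system:
  -27a + 9b - 3c + d = 26
  -8a + 4b - 2c + d = 29/3
  27a + 9b + 3c + d = -22
  64a + 16b + 4c + d = -181/3
Solving the system yields a = -1, b = -1/3, c = 1, d = 5.
So f(t) = -t³ - (1/3)t² + t + 5.
Check: f(-2) = 29/3. ✓

f(t) = -t^3 - (1/3)t^2 + t + 5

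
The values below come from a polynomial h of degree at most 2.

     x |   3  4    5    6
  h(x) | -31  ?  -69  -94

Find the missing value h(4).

-48

The 3 known points determine the degree-2 polynomial uniquely.
Write h(x) = ax^2 + bx + c. Substituting each data point gives a linear system:
  9a + 3b + c = -31
  25a + 5b + c = -69
  36a + 6b + c = -94
Solving the system yields a = -2, b = -3, c = -4.
So h(x) = -2x^2 - 3x - 4.
Then h(4) = -48.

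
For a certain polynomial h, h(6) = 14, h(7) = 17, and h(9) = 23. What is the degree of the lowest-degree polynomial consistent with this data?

1

Divided differences on the nodes 6, 7, 9:
  order 0: 14  17  23
  order 1: 3  3
  order 2: 0
The order-1 divided differences are all 3 (nonzero) and every higher order vanishes, so the data lies on a polynomial of degree exactly 1.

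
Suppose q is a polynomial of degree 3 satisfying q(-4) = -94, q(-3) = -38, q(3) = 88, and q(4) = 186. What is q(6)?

Using the Lagrange interpolation formula with nodes -4, -3, 3, 4:
  L_0(n) = (n + 3)(n - 3)(n - 4) / -56
  L_1(n) = (n + 4)(n - 3)(n - 4) / 42
  L_2(n) = (n + 4)(n + 3)(n - 4) / -42
  L_3(n) = (n + 4)(n + 3)(n - 3) / 56
Then q(n) = -94·L_0(n) - 38·L_1(n) + 88·L_2(n) + 186·L_3(n).
Expanding and collecting terms gives q(n) = 2n^3 + 3n^2 + 3n - 2.
Evaluating at n = 6: q(6) = 556.

556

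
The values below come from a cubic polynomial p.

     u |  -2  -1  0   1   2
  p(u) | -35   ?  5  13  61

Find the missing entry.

1

The 4 known points determine the degree-3 polynomial uniquely.
Write p(u) = au^3 + bu^2 + cu + d. Substituting each data point gives a linear system:
  -8a + 4b - 2c + d = -35
  d = 5
  a + b + c + d = 13
  8a + 4b + 2c + d = 61
Solving the system yields a = 6, b = 2, c = 0, d = 5.
So p(u) = 6u^3 + 2u^2 + 5.
Then p(-1) = 1.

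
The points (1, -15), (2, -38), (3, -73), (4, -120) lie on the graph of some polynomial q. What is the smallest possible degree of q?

2

Forward differences of the values at x = 1, 2, 3, 4:
  q  : -15  -38  -73  -120
  Δ  : -23  -35  -47
  Δ^2: -12  -12
  Δ^3: 0
The second differences are constant (-12) and nonzero, while all higher differences vanish, so the minimal degree is 2.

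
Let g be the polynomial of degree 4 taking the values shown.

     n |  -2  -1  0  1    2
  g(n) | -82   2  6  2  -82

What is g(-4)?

Write g(n) = an^4 + bn^3 + cn^2 + dn + e. Substituting each data point gives a linear system:
  16a - 8b + 4c - 2d + e = -82
  a - b + c - d + e = 2
  e = 6
  a + b + c + d + e = 2
  16a + 8b + 4c + 2d + e = -82
Solving the system yields a = -6, b = 0, c = 2, d = 0, e = 6.
So g(n) = -6n⁴ + 2n² + 6.
Then g(-4) = -1498.

-1498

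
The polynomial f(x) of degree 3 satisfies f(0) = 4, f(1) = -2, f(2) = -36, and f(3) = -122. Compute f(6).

Write f(x) = ax^3 + bx^2 + cx + d. Substituting each data point gives a linear system:
  d = 4
  a + b + c + d = -2
  8a + 4b + 2c + d = -36
  27a + 9b + 3c + d = -122
Solving the system yields a = -4, b = -2, c = 0, d = 4.
So f(x) = -4x^3 - 2x^2 + 4.
Then f(6) = -932.

-932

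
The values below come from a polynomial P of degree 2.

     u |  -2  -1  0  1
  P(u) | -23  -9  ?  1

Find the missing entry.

-1

The 3 known points determine the degree-2 polynomial uniquely.
Write P(u) = au^2 + bu + c. Substituting each data point gives a linear system:
  4a - 2b + c = -23
  a - b + c = -9
  a + b + c = 1
Solving the system yields a = -3, b = 5, c = -1.
So P(u) = -3u^2 + 5u - 1.
Then P(0) = -1.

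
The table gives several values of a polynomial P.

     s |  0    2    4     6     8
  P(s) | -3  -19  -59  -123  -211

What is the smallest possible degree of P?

Forward differences of the values at s = 0, 2, 4, 6, 8:
  P  : -3  -19  -59  -123  -211
  Δ  : -16  -40  -64  -88
  Δ^2: -24  -24  -24
  Δ^3: 0  0
  Δ^4: 0
The second differences are constant (-24) and nonzero, while all higher differences vanish, so the minimal degree is 2.

2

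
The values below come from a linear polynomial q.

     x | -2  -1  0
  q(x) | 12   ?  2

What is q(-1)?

On equispaced nodes a degree-1 polynomial has vanishing second forward difference, so
  q(-2) - 2·q(-1) + q(0) = 0.
Substituting the known values and solving for q(-1):
  -2·q(-1) = -14
  q(-1) = 7.

7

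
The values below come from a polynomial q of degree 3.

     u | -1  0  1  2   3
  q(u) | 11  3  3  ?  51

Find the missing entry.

The 4 known points determine the degree-3 polynomial uniquely.
Write q(u) = au^3 + bu^2 + cu + d. Substituting each data point gives a linear system:
  -a + b - c + d = 11
  d = 3
  a + b + c + d = 3
  27a + 9b + 3c + d = 51
Solving the system yields a = 1, b = 4, c = -5, d = 3.
So q(u) = u³ + 4u² - 5u + 3.
Then q(2) = 17.

17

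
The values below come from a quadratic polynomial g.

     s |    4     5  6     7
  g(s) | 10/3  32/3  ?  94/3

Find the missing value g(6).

On equispaced nodes a degree-2 polynomial has vanishing third forward difference, so
  - g(4) + 3·g(5) - 3·g(6) + g(7) = 0.
Substituting the known values and solving for g(6):
  -3·g(6) = -60
  g(6) = 20.

20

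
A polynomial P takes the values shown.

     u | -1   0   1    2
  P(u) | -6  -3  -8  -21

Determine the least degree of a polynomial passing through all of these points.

Forward differences of the values at u = -1, 0, 1, 2:
  P  : -6  -3  -8  -21
  Δ  : 3  -5  -13
  Δ^2: -8  -8
  Δ^3: 0
The second differences are constant (-8) and nonzero, while all higher differences vanish, so the minimal degree is 2.

2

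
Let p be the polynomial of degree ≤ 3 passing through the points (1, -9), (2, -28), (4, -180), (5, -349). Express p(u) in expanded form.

Write p(u) = au^3 + bu^2 + cu + d. Substituting each data point gives a linear system:
  a + b + c + d = -9
  8a + 4b + 2c + d = -28
  64a + 16b + 4c + d = -180
  125a + 25b + 5c + d = -349
Solving the system yields a = -3, b = 2, c = -4, d = -4.
So p(u) = -3u^3 + 2u^2 - 4u - 4.
Check: p(5) = -349. ✓

p(u) = -3u^3 + 2u^2 - 4u - 4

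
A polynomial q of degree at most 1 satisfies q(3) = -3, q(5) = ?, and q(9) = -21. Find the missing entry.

The 2 known points determine the degree-1 polynomial uniquely.
Write q(s) = as + b. Substituting each data point gives a linear system:
  3a + b = -3
  9a + b = -21
Solving the system yields a = -3, b = 6.
So q(s) = -3s + 6.
Then q(5) = -9.

-9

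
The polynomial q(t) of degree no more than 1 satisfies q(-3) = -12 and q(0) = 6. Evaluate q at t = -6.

-30

Using the Lagrange interpolation formula with nodes -3, 0:
  L_0(t) = t / -3
  L_1(t) = (t + 3) / 3
Then q(t) = -12·L_0(t) + 6·L_1(t).
Expanding and collecting terms gives q(t) = 6t + 6.
Evaluating at t = -6: q(-6) = -30.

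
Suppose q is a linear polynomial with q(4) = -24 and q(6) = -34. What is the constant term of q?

-4

Write q(x) = ax + b. Substituting each data point gives a linear system:
  4a + b = -24
  6a + b = -34
Solving the system yields a = -5, b = -4.
So q(x) = -5x - 4.
The constant term is -4.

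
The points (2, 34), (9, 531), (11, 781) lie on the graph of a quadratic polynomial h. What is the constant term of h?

0

Write h(u) = au^2 + bu + c. Substituting each data point gives a linear system:
  4a + 2b + c = 34
  81a + 9b + c = 531
  121a + 11b + c = 781
Solving the system yields a = 6, b = 5, c = 0.
So h(u) = 6u² + 5u.
The constant term is 0.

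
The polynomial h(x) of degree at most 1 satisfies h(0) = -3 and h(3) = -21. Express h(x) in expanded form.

Write h(x) = ax + b. Substituting each data point gives a linear system:
  b = -3
  3a + b = -21
Solving the system yields a = -6, b = -3.
So h(x) = -6x - 3.
Check: h(3) = -21. ✓

h(x) = -6x - 3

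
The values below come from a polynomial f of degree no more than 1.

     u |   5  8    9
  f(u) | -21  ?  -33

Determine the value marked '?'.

The 2 known points determine the degree-1 polynomial uniquely.
Write f(u) = au + b. Substituting each data point gives a linear system:
  5a + b = -21
  9a + b = -33
Solving the system yields a = -3, b = -6.
So f(u) = -3u - 6.
Then f(8) = -30.

-30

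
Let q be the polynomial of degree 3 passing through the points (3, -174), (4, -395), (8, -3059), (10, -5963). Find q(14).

-16355

Using the Lagrange interpolation formula with nodes 3, 4, 8, 10:
  L_0(s) = (s - 4)(s - 8)(s - 10) / -35
  L_1(s) = (s - 3)(s - 8)(s - 10) / 24
  L_2(s) = (s - 3)(s - 4)(s - 10) / -40
  L_3(s) = (s - 3)(s - 4)(s - 8) / 84
Then q(s) = -174·L_0(s) - 395·L_1(s) - 3059·L_2(s) - 5963·L_3(s).
Expanding and collecting terms gives q(s) = -6s^3 + s^2 - 6s - 3.
Evaluating at s = 14: q(14) = -16355.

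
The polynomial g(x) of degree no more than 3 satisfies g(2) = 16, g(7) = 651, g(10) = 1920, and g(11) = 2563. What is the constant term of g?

0

Write g(x) = ax^3 + bx^2 + cx + d. Substituting each data point gives a linear system:
  8a + 4b + 2c + d = 16
  343a + 49b + 7c + d = 651
  1000a + 100b + 10c + d = 1920
  1331a + 121b + 11c + d = 2563
Solving the system yields a = 2, b = -1, c = 2, d = 0.
So g(x) = 2x^3 - x^2 + 2x.
The constant term is 0.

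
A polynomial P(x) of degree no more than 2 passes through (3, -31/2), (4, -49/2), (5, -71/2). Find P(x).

P(x) = -x^2 - 2x - 1/2

Write P(x) = ax^2 + bx + c. Substituting each data point gives a linear system:
  9a + 3b + c = -31/2
  16a + 4b + c = -49/2
  25a + 5b + c = -71/2
Solving the system yields a = -1, b = -2, c = -1/2.
So P(x) = -x^2 - 2x - 1/2.
Check: P(5) = -71/2. ✓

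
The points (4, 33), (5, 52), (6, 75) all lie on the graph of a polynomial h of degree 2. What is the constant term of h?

-3

Write h(u) = au^2 + bu + c. Substituting each data point gives a linear system:
  16a + 4b + c = 33
  25a + 5b + c = 52
  36a + 6b + c = 75
Solving the system yields a = 2, b = 1, c = -3.
So h(u) = 2u^2 + u - 3.
The constant term is -3.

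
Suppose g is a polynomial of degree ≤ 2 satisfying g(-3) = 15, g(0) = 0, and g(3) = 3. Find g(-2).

8

Forward differences of the values at u = -3, 0, 3:
  g  : 15  0  3
  Δ  : -15  3
  Δ^2: 18
The second differences are constant, confirming degree 2.
Interpolating (Newton forward form) and evaluating at u = -2 gives g(-2) = 8.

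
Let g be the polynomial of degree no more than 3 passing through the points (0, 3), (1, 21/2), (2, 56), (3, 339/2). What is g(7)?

3807/2

Using the Lagrange interpolation formula with nodes 0, 1, 2, 3:
  L_0(u) = (u - 1)(u - 2)(u - 3) / -6
  L_1(u) = u(u - 2)(u - 3) / 2
  L_2(u) = u(u - 1)(u - 3) / -2
  L_3(u) = u(u - 1)(u - 2) / 6
Then g(u) = 3·L_0(u) + 21/2·L_1(u) + 56·L_2(u) + 339/2·L_3(u).
Expanding and collecting terms gives g(u) = 5u^3 + 4u^2 - (3/2)u + 3.
Evaluating at u = 7: g(7) = 3807/2.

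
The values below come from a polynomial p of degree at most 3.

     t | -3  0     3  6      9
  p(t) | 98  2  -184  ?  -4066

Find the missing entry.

On equispaced nodes a degree-3 polynomial has vanishing fourth forward difference, so
  p(-3) - 4·p(0) + 6·p(3) - 4·p(6) + p(9) = 0.
Substituting the known values and solving for p(6):
  -4·p(6) = 5080
  p(6) = -1270.

-1270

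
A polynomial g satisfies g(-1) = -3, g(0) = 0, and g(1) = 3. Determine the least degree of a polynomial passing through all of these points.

1

Forward differences of the values at s = -1, 0, 1:
  g  : -3  0  3
  Δ  : 3  3
  Δ^2: 0
The first differences are constant (3) and nonzero, while all higher differences vanish, so the minimal degree is 1.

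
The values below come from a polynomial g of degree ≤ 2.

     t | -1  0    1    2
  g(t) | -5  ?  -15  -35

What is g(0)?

-5

The 3 known points determine the degree-2 polynomial uniquely.
Write g(t) = at^2 + bt + c. Substituting each data point gives a linear system:
  a - b + c = -5
  a + b + c = -15
  4a + 2b + c = -35
Solving the system yields a = -5, b = -5, c = -5.
So g(t) = -5t² - 5t - 5.
Then g(0) = -5.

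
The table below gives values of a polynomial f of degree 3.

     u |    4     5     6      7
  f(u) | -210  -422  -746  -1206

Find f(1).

Write f(u) = au^3 + bu^2 + cu + d. Substituting each data point gives a linear system:
  64a + 16b + 4c + d = -210
  125a + 25b + 5c + d = -422
  216a + 36b + 6c + d = -746
  343a + 49b + 7c + d = -1206
Solving the system yields a = -4, b = 4, c = -4, d = -2.
So f(u) = -4u^3 + 4u^2 - 4u - 2.
Then f(1) = -6.

-6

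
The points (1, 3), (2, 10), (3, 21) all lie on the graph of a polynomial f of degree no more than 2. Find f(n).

Using the Lagrange interpolation formula with nodes 1, 2, 3:
  L_0(n) = (n - 2)(n - 3) / 2
  L_1(n) = (n - 1)(n - 3) / -1
  L_2(n) = (n - 1)(n - 2) / 2
Then f(n) = 3·L_0(n) + 10·L_1(n) + 21·L_2(n).
Expanding and collecting terms gives f(n) = 2n^2 + n.
Check: f(1) = 3. ✓

f(n) = 2n^2 + n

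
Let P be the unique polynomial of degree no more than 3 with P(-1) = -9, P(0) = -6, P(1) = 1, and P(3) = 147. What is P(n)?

Using the Lagrange interpolation formula with nodes -1, 0, 1, 3:
  L_0(n) = n(n - 1)(n - 3) / -8
  L_1(n) = (n + 1)(n - 1)(n - 3) / 3
  L_2(n) = (n + 1)n(n - 3) / -4
  L_3(n) = (n + 1)n(n - 1) / 24
Then P(n) = -9·L_0(n) - 6·L_1(n) + 1·L_2(n) + 147·L_3(n).
Expanding and collecting terms gives P(n) = 5n^3 + 2n^2 - 6.
Check: P(0) = -6. ✓

P(n) = 5n^3 + 2n^2 - 6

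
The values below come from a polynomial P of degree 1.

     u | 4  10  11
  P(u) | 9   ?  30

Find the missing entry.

27

The 2 known points determine the degree-1 polynomial uniquely.
Write P(u) = au + b. Substituting each data point gives a linear system:
  4a + b = 9
  11a + b = 30
Solving the system yields a = 3, b = -3.
So P(u) = 3u - 3.
Then P(10) = 27.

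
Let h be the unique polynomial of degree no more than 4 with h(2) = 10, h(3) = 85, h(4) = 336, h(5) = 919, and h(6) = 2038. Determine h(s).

Write h(s) = as^4 + bs^3 + cs^2 + ds + e. Substituting each data point gives a linear system:
  16a + 8b + 4c + 2d + e = 10
  81a + 27b + 9c + 3d + e = 85
  256a + 64b + 16c + 4d + e = 336
  625a + 125b + 25c + 5d + e = 919
  1296a + 216b + 36c + 6d + e = 2038
Solving the system yields a = 2, b = -2, c = -4, d = 3, e = 4.
So h(s) = 2s^4 - 2s^3 - 4s^2 + 3s + 4.
Check: h(3) = 85. ✓

h(s) = 2s^4 - 2s^3 - 4s^2 + 3s + 4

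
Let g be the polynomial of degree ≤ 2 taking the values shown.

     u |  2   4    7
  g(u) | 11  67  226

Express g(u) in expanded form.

Write g(u) = au^2 + bu + c. Substituting each data point gives a linear system:
  4a + 2b + c = 11
  16a + 4b + c = 67
  49a + 7b + c = 226
Solving the system yields a = 5, b = -2, c = -5.
So g(u) = 5u^2 - 2u - 5.
Check: g(2) = 11. ✓

g(u) = 5u^2 - 2u - 5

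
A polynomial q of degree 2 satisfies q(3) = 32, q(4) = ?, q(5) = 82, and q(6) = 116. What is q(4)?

On equispaced nodes a degree-2 polynomial has vanishing third forward difference, so
  - q(3) + 3·q(4) - 3·q(5) + q(6) = 0.
Substituting the known values and solving for q(4):
  3·q(4) = 162
  q(4) = 54.

54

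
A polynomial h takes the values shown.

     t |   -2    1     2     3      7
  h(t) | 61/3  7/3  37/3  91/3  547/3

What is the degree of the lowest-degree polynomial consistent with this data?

2

Divided differences on the nodes -2, 1, 2, 3, 7:
  order 0: 61/3  7/3  37/3  91/3  547/3
  order 1: -6  10  18  38
  order 2: 4  4  4
  order 3: 0  0
  order 4: 0
The order-2 divided differences are all 4 (nonzero) and every higher order vanishes, so the data lies on a polynomial of degree exactly 2.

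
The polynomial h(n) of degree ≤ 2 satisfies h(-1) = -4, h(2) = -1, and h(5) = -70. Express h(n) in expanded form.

Using the Lagrange interpolation formula with nodes -1, 2, 5:
  L_0(n) = (n - 2)(n - 5) / 18
  L_1(n) = (n + 1)(n - 5) / -9
  L_2(n) = (n + 1)(n - 2) / 18
Then h(n) = -4·L_0(n) - 1·L_1(n) - 70·L_2(n).
Expanding and collecting terms gives h(n) = -4n^2 + 5n + 5.
Check: h(-1) = -4. ✓

h(n) = -4n^2 + 5n + 5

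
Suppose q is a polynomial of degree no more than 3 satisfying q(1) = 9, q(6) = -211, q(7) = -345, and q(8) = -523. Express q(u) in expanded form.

Write q(u) = au^3 + bu^2 + cu + d. Substituting each data point gives a linear system:
  a + b + c + d = 9
  216a + 36b + 6c + d = -211
  343a + 49b + 7c + d = -345
  512a + 64b + 8c + d = -523
Solving the system yields a = -1, b = -1, c = 6, d = 5.
So q(u) = -u^3 - u^2 + 6u + 5.
Check: q(7) = -345. ✓

q(u) = -u^3 - u^2 + 6u + 5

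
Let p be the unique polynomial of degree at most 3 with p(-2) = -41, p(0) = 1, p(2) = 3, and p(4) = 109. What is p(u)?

p(u) = 3u^3 - 5u^2 - u + 1

Write p(u) = au^3 + bu^2 + cu + d. Substituting each data point gives a linear system:
  -8a + 4b - 2c + d = -41
  d = 1
  8a + 4b + 2c + d = 3
  64a + 16b + 4c + d = 109
Solving the system yields a = 3, b = -5, c = -1, d = 1.
So p(u) = 3u³ - 5u² - u + 1.
Check: p(-2) = -41. ✓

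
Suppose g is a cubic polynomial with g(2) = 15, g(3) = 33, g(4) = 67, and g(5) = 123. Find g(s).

g(s) = s^3 - s^2 + 4s + 3

Write g(s) = as^3 + bs^2 + cs + d. Substituting each data point gives a linear system:
  8a + 4b + 2c + d = 15
  27a + 9b + 3c + d = 33
  64a + 16b + 4c + d = 67
  125a + 25b + 5c + d = 123
Solving the system yields a = 1, b = -1, c = 4, d = 3.
So g(s) = s³ - s² + 4s + 3.
Check: g(5) = 123. ✓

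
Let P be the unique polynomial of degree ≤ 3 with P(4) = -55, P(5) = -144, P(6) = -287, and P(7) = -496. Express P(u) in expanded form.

Write P(u) = au^3 + bu^2 + cu + d. Substituting each data point gives a linear system:
  64a + 16b + 4c + d = -55
  125a + 25b + 5c + d = -144
  216a + 36b + 6c + d = -287
  343a + 49b + 7c + d = -496
Solving the system yields a = -2, b = 3, c = 6, d = 1.
So P(u) = -2u^3 + 3u^2 + 6u + 1.
Check: P(4) = -55. ✓

P(u) = -2u^3 + 3u^2 + 6u + 1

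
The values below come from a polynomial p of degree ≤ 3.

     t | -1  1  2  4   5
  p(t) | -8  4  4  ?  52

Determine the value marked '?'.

22

The 4 known points determine the degree-3 polynomial uniquely.
Write p(t) = at^3 + bt^2 + ct + d. Substituting each data point gives a linear system:
  -a + b - c + d = -8
  a + b + c + d = 4
  8a + 4b + 2c + d = 4
  125a + 25b + 5c + d = 52
Solving the system yields a = 1, b = -4, c = 5, d = 2.
So p(t) = t^3 - 4t^2 + 5t + 2.
Then p(4) = 22.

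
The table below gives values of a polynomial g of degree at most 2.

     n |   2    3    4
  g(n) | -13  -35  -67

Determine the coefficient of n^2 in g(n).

-5

Write g(n) = an^2 + bn + c. Substituting each data point gives a linear system:
  4a + 2b + c = -13
  9a + 3b + c = -35
  16a + 4b + c = -67
Solving the system yields a = -5, b = 3, c = 1.
So g(n) = -5n² + 3n + 1.
The leading coefficient is -5.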